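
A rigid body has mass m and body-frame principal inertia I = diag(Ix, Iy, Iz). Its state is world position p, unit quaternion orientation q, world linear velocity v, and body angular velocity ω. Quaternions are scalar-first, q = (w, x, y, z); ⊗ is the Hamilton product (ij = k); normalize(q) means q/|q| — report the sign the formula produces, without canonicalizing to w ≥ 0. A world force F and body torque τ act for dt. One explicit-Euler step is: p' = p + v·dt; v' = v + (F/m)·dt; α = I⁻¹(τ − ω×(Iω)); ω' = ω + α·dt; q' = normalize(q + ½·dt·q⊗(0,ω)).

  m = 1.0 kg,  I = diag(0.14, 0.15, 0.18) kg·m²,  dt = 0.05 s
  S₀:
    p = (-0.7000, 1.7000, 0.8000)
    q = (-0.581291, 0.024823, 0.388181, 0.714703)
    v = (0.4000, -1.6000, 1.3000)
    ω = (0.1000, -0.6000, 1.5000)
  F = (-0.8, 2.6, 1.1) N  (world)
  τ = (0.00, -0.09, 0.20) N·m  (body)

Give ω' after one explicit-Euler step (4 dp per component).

ω' = (0.1096, -0.6280, 1.5557)

angular accel α = (0.1929, -0.5600, 1.1144)
ω + α·dt = (0.1096, -0.6280, 1.5557)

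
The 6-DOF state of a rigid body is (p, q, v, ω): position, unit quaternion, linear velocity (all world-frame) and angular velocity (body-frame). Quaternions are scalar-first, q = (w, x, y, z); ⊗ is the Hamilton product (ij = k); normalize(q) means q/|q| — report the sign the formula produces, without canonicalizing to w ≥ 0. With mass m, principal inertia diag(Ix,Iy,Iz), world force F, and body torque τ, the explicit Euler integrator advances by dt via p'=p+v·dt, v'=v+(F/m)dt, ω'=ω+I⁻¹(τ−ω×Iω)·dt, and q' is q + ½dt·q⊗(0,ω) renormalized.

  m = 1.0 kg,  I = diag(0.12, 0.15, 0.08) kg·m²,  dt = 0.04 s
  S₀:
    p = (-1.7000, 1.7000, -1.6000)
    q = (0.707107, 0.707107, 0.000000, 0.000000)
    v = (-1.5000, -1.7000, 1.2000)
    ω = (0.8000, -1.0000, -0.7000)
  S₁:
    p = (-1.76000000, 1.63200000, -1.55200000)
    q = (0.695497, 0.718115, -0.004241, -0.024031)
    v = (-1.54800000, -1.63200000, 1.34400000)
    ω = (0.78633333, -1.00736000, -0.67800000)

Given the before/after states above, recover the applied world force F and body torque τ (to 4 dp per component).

F = (-1.2000, 1.7000, 3.6000)
τ = (-0.0900, -0.0500, 0.0200)

rate change Δω = (-0.01366667, -0.00736000, 0.02200000)
precession coupling = (-0.0490, -0.0224, -0.0240)
applied torque τ = (-0.0900, -0.0500, 0.0200)
Δv = v₁−v₀ = (-0.04800000, 0.06800000, 0.14400000)
F = m·Δv/dt = (-1.2000, 1.7000, 3.6000)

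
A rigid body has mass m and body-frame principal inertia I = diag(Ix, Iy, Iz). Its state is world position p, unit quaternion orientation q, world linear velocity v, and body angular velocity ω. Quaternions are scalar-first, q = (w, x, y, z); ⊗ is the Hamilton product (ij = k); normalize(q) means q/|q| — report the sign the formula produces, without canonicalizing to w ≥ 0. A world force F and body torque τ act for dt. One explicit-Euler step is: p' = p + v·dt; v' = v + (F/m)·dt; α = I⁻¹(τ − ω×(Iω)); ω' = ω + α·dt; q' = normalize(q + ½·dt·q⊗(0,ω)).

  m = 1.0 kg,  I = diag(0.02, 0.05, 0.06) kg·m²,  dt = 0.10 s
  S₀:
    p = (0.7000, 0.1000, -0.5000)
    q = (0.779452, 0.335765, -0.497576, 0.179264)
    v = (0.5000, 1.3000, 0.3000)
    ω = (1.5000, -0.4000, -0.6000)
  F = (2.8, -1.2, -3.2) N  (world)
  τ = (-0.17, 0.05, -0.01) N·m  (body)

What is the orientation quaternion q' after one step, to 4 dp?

2q̇ = q⊗(0,ω) = (-0.5951195, 1.5394292, 0.1585742, 0.1443868)
updated quaternion q' = (0.7471, 0.4113, -0.4880, 0.1858)

q' = (0.7471, 0.4113, -0.4880, 0.1858)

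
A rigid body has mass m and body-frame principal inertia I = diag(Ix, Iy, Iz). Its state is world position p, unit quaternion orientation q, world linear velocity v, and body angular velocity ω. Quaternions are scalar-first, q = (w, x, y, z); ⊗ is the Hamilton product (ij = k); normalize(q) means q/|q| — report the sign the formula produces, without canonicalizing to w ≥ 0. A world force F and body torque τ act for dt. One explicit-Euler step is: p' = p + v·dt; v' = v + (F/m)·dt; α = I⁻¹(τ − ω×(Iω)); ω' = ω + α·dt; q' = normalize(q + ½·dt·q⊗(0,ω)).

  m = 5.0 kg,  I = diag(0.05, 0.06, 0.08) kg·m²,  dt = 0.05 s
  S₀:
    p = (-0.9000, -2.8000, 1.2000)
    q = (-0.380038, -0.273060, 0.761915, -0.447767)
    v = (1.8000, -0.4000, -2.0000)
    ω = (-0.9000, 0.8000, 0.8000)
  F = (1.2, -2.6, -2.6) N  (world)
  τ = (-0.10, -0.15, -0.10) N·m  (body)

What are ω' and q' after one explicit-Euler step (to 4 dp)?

(τ − ω×Iω)/I = (-2.2560, -2.8600, -1.1600)
new body rate ω' = (-1.0128, 0.6570, 0.7420)
q⊗(0,ω) = (-0.4970724, 1.3097798, 0.3174079, 0.1632451)
q + ½dt·q⊗(0,ω), renormalized = (-0.3922, -0.2402, 0.7693, -0.4434)

ω' = (-1.0128, 0.6570, 0.7420)
q' = (-0.3922, -0.2402, 0.7693, -0.4434)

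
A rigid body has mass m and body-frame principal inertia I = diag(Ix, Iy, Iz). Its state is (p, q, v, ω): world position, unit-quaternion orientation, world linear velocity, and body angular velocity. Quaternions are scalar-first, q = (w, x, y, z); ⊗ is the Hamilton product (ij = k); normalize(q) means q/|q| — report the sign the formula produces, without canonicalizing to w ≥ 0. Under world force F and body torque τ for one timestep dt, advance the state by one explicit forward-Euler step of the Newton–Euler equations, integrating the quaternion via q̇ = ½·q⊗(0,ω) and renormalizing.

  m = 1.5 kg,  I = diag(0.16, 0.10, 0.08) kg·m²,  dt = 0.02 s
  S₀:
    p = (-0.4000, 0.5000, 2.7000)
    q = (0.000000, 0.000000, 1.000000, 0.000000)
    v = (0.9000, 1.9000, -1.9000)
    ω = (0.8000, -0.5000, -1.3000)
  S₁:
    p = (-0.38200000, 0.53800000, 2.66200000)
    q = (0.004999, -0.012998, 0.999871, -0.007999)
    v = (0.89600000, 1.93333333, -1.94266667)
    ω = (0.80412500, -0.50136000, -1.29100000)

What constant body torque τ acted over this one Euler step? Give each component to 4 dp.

rate change Δω = (0.00412500, -0.00136000, 0.00900000)
applied torque τ = (0.0200, -0.0900, 0.0600)

τ = (0.0200, -0.0900, 0.0600)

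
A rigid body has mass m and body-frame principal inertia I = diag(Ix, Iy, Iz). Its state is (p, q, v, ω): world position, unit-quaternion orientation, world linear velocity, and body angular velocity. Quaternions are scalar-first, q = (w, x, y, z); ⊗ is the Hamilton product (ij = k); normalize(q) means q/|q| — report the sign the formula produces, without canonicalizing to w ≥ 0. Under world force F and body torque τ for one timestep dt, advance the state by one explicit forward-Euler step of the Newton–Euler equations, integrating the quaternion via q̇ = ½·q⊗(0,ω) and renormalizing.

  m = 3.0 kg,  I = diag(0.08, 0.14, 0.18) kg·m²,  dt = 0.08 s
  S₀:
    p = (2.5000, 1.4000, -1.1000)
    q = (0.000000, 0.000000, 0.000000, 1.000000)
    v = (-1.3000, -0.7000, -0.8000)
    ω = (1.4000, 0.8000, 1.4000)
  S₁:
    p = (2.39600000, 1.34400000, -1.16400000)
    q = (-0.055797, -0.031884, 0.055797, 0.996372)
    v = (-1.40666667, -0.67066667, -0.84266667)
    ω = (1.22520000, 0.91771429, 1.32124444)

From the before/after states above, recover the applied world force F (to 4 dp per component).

F = (-4.0000, 1.1000, -1.6000)

v₁ − v₀ = (-0.10666667, 0.02933333, -0.04266667)
F = m·Δv/dt = (-4.0000, 1.1000, -1.6000)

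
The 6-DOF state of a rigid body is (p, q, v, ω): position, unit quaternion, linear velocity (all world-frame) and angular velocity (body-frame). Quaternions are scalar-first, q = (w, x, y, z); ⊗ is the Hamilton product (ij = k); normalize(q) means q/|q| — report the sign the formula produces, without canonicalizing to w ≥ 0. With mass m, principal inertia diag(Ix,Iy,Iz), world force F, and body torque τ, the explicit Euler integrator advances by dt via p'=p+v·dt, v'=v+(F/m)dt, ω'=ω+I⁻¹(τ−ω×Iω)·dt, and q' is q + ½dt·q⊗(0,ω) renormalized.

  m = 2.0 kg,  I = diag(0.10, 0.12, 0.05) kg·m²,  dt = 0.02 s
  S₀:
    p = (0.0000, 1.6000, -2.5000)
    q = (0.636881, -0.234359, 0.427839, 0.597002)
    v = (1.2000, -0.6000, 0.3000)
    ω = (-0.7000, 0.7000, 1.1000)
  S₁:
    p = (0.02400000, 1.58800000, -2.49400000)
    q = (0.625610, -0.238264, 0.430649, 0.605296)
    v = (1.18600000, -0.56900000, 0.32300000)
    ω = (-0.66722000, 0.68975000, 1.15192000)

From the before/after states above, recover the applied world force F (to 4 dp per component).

Δv = v₁−v₀ = (-0.01400000, 0.03100000, 0.02300000)
F = m·Δv/dt = (-1.4000, 3.1000, 2.3000)

F = (-1.4000, 3.1000, 2.3000)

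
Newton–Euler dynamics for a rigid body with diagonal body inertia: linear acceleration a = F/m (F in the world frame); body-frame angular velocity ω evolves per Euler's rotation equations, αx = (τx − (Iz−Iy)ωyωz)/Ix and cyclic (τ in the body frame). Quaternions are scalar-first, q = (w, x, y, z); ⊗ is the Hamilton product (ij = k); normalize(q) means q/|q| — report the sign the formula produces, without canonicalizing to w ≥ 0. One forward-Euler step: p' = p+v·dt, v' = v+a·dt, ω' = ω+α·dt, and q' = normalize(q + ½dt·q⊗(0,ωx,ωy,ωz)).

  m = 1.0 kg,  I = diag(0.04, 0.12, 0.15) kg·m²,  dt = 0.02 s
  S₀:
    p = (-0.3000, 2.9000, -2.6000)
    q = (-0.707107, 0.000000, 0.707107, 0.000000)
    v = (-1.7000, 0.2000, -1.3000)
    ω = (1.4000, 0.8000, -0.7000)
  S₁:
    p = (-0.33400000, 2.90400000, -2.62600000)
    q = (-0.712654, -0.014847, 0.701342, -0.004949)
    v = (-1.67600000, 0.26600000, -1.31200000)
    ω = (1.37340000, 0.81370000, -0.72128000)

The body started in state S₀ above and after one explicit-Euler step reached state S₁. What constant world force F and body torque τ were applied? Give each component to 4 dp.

rate change Δω = (-0.02660000, 0.01370000, -0.02128000)
precession coupling = (-0.0168, 0.1078, 0.0896)
I·α + gyro = (-0.0700, 0.1900, -0.0700)
Δv = v₁−v₀ = (0.02400000, 0.06600000, -0.01200000)
applied force F = (1.2000, 3.3000, -0.6000)

F = (1.2000, 3.3000, -0.6000)
τ = (-0.0700, 0.1900, -0.0700)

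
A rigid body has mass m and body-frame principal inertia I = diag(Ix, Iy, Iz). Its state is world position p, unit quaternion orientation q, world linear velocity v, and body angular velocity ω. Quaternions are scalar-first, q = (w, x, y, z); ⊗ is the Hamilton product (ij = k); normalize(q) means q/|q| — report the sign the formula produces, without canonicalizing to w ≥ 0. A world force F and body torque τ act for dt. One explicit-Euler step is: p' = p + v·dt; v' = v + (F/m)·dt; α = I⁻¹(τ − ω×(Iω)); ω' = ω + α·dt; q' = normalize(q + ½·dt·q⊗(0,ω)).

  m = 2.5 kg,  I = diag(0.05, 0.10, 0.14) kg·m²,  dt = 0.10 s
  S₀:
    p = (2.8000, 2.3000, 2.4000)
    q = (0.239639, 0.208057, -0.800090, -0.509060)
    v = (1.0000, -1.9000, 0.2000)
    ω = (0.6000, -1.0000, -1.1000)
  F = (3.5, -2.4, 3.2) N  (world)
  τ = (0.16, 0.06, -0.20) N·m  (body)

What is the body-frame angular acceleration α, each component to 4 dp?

ω×(Iω) gyroscopic = (0.0440, 0.0594, -0.0300)
(τ − ω×Iω)/I = (2.3200, 0.0060, -1.2143)

α = (2.3200, 0.0060, -1.2143)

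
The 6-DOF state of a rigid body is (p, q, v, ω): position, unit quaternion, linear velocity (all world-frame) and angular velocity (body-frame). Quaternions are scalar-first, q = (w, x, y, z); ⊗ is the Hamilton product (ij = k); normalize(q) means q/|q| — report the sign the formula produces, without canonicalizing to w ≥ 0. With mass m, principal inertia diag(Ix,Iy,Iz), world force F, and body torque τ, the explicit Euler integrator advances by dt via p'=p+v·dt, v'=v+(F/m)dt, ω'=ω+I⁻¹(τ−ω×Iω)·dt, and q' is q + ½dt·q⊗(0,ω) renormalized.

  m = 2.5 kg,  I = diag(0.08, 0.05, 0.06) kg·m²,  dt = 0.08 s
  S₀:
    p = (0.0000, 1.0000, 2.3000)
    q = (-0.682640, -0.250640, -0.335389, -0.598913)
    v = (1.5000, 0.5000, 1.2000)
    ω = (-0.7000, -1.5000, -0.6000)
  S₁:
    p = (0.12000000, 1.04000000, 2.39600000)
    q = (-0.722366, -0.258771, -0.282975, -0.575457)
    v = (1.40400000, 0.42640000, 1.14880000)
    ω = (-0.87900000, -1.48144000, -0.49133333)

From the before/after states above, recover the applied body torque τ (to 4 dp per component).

Δω = ω₁−ω₀ = (-0.17900000, 0.01856000, 0.10866667)
precession coupling = (0.0090, 0.0084, -0.0315)
applied torque τ = (-0.1700, 0.0200, 0.0500)

τ = (-0.1700, 0.0200, 0.0500)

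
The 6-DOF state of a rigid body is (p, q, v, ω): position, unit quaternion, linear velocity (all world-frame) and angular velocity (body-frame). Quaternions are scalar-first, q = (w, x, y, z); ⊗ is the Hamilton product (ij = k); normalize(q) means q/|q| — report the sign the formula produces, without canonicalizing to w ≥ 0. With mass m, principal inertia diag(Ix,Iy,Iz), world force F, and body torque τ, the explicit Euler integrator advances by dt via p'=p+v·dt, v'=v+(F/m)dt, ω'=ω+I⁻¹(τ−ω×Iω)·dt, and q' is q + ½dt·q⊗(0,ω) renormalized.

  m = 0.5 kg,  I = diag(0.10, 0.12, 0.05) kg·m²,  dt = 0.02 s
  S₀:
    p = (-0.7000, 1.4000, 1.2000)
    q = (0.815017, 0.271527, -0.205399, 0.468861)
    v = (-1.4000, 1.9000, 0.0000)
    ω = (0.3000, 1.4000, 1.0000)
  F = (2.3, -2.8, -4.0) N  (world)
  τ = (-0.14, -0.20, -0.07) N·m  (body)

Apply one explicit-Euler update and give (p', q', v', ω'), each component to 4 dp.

(τ − ω×Iω)/I = (-0.4200, -1.7917, -1.5680)
ω' = ω + α·dt = (0.2916, 1.3642, 0.9686)
Hamilton product q⊗(0,ω) = (-0.2627605, -0.6172993, 1.0101551, 1.2567745)
updated quaternion q' = (0.8123, 0.2653, -0.1953, 0.4814)
linear accel F/m = (4.6000, -5.6000, -8.0000)
p + v·dt = (-0.7280, 1.4380, 1.2000)
new velocity v' = (-1.3080, 1.7880, -0.1600)

p' = (-0.7280, 1.4380, 1.2000)
q' = (0.8123, 0.2653, -0.1953, 0.4814)
v' = (-1.3080, 1.7880, -0.1600)
ω' = (0.2916, 1.3642, 0.9686)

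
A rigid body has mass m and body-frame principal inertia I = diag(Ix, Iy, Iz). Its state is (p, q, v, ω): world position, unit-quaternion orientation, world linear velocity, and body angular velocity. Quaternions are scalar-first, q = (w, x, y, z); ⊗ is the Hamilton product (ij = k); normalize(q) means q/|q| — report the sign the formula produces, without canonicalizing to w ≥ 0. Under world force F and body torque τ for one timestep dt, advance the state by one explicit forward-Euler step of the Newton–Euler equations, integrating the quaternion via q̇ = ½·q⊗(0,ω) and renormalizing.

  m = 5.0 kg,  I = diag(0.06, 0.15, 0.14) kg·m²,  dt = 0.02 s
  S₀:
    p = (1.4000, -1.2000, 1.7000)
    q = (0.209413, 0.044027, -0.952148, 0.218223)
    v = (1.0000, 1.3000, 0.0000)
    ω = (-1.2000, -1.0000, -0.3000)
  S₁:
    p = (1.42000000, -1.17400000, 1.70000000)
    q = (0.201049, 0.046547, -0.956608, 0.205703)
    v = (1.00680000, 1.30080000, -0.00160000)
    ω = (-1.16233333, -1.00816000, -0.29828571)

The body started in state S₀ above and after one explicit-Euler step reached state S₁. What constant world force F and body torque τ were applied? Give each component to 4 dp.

F = (1.7000, 0.2000, -0.4000)
τ = (0.1100, -0.0900, 0.1200)

Δω = ω₁−ω₀ = (0.03766667, -0.00816000, 0.00171429)
ω₀×(Iω₀) = (-0.0030, -0.0288, 0.1080)
applied torque τ = (0.1100, -0.0900, 0.1200)
Δv = v₁−v₀ = (0.00680000, 0.00080000, -0.00160000)
applied force F = (1.7000, 0.2000, -0.4000)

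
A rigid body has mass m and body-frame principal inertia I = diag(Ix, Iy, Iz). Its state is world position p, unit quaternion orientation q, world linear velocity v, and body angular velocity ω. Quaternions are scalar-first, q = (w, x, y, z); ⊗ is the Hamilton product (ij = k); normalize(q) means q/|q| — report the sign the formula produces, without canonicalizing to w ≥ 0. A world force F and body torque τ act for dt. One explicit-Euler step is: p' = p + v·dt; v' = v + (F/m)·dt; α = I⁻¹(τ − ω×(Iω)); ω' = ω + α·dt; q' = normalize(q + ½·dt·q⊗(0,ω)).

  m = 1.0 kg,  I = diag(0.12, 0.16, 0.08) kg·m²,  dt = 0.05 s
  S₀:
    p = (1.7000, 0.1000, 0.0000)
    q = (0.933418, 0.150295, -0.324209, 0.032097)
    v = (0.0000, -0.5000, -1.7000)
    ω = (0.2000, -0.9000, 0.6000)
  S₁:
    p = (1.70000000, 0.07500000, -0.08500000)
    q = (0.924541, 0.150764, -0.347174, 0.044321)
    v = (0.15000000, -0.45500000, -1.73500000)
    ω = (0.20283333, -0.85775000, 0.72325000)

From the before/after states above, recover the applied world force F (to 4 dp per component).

v₁ − v₀ = (0.15000000, 0.04500000, -0.03500000)
m·(v₁−v₀)/dt = (3.0000, 0.9000, -0.7000)

F = (3.0000, 0.9000, -0.7000)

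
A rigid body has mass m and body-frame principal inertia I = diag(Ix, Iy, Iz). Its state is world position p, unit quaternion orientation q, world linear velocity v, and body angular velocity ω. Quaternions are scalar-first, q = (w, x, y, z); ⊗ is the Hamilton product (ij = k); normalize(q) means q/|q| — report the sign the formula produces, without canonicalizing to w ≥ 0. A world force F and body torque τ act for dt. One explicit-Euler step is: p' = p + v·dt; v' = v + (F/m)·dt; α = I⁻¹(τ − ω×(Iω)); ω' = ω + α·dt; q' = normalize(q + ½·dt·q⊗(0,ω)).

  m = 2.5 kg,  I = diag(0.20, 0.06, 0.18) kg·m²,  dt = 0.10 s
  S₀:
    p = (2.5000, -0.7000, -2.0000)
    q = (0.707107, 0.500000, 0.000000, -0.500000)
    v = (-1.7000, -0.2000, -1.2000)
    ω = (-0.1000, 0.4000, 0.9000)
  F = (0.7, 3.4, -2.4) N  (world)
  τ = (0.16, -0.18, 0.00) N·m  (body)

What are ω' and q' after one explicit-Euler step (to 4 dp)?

α = I⁻¹(τ − ω×Iω) = (0.5840, -2.9700, -0.0311)
ω + α·dt = (-0.0416, 0.1030, 0.8969)
q⊗(0,ω) = (0.5000000, 0.1292893, -0.1171572, 0.8363963)
updated quaternion q' = (0.7312, 0.5058, -0.0059, -0.4576)

ω' = (-0.0416, 0.1030, 0.8969)
q' = (0.7312, 0.5058, -0.0059, -0.4576)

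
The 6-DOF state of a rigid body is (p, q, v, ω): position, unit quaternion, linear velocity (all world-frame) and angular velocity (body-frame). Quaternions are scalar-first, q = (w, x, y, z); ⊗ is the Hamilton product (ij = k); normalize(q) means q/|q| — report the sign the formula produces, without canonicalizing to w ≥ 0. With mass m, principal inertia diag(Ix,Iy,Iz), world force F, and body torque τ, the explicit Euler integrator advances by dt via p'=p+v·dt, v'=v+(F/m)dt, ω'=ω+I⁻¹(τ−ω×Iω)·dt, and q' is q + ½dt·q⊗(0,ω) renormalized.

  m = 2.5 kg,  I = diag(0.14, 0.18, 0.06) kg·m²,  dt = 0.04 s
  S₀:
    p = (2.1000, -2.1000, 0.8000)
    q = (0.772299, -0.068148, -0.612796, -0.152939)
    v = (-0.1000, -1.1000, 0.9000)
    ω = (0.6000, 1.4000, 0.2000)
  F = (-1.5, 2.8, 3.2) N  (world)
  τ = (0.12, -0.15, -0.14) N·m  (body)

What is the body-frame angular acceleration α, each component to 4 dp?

precession coupling ω×(Iω) = (-0.0336, 0.0096, 0.0336)
(τ − ω×Iω)/I = (1.0971, -0.8867, -2.8933)

α = (1.0971, -0.8867, -2.8933)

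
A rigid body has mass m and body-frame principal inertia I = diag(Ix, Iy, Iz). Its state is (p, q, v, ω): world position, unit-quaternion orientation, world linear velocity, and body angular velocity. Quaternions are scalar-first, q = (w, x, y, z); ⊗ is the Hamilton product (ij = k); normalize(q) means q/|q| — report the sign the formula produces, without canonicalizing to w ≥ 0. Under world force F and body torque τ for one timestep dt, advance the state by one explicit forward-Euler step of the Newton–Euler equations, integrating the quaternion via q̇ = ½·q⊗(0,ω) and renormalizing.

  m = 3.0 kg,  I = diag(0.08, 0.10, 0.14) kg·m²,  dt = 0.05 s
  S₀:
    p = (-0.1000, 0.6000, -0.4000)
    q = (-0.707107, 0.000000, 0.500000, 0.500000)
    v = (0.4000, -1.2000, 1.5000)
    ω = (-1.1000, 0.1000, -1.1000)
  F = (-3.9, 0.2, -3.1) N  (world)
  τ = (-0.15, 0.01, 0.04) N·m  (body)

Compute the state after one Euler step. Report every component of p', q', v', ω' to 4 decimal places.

ω×(Iω) gyroscopic = (-0.0044, -0.0726, -0.0022)
angular accel α = (-1.8200, 0.8260, 0.3014)
ω + α·dt = (-1.1910, 0.1413, -1.0849)
2q̇ = q⊗(0,ω) = (0.5000000, 0.1778177, -0.6207107, 1.3278177)
q + ½dt·q⊗(0,ω), renormalized = (-0.6941, 0.0044, 0.4841, 0.5328)
linear accel F/m = (-1.3000, 0.0667, -1.0333)
new position p' = (-0.0800, 0.5400, -0.3250)
v' = v + a·dt = (0.3350, -1.1967, 1.4483)

p' = (-0.0800, 0.5400, -0.3250)
q' = (-0.6941, 0.0044, 0.4841, 0.5328)
v' = (0.3350, -1.1967, 1.4483)
ω' = (-1.1910, 0.1413, -1.0849)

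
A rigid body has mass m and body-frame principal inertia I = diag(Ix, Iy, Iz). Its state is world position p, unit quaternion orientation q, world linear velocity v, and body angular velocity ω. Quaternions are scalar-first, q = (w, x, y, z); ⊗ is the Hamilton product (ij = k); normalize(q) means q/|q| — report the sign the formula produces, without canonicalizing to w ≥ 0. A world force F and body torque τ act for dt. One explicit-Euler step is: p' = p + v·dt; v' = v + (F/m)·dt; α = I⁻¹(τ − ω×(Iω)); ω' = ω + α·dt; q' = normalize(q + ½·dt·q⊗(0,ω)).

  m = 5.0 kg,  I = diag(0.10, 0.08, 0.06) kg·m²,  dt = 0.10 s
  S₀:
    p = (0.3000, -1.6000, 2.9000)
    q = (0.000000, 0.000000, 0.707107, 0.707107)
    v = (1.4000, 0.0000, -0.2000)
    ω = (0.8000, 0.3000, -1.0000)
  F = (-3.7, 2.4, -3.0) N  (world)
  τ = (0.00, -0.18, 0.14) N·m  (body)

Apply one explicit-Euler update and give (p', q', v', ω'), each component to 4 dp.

p' = (0.4400, -1.6000, 2.8800)
q' = (0.0247, -0.0459, 0.7338, 0.6774)
v' = (1.3260, 0.0480, -0.2600)
ω' = (0.7940, 0.1150, -0.7587)

precession coupling ω×(Iω) = (0.0060, -0.0320, -0.0048)
angular accel α = (-0.0600, -1.8500, 2.4133)
ω + α·dt = (0.7940, 0.1150, -0.7587)
q⊗(0,ω) = (0.4949749, -0.9192391, 0.5656856, -0.5656856)
q' = normalize(q + ½dt·q⊗(0,ω)) = (0.0247, -0.0459, 0.7338, 0.6774)
p' = p + v·dt = (0.4400, -1.6000, 2.8800)
v' = v + a·dt = (1.3260, 0.0480, -0.2600)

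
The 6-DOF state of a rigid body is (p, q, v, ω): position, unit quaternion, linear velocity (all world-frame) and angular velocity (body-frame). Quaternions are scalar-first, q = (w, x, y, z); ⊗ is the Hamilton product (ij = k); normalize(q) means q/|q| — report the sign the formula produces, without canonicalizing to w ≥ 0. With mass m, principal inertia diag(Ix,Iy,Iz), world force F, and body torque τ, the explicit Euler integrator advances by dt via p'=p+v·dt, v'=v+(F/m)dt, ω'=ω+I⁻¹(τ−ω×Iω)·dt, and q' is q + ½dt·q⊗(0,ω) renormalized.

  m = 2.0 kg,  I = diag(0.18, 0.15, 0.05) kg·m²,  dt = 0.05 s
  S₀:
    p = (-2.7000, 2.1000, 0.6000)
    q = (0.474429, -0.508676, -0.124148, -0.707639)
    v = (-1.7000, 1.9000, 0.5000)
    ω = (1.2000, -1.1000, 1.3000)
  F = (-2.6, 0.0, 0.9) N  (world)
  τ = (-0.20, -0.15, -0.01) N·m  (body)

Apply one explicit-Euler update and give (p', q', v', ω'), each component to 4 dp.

p' = (-2.7850, 2.1950, 0.6250)
q' = (0.5086, -0.5172, -0.1417, -0.6736)
v' = (-1.7650, 1.9000, 0.5225)
ω' = (1.1047, -1.2176, 1.2504)

gyro term ω×Iω = (0.1430, 0.2028, 0.0396)
angular accel α = (-1.9056, -2.3520, -0.9920)
new body rate ω' = (1.1047, -1.2176, 1.2504)
Hamilton product q⊗(0,ω) = (1.3937791, -0.3704805, -0.7097599, 1.3252789)
q' = normalize(q + ½dt·q⊗(0,ω)) = (0.5086, -0.5172, -0.1417, -0.6736)
a = F/m = (-1.3000, 0.0000, 0.4500)
new position p' = (-2.7850, 2.1950, 0.6250)
v' = v + a·dt = (-1.7650, 1.9000, 0.5225)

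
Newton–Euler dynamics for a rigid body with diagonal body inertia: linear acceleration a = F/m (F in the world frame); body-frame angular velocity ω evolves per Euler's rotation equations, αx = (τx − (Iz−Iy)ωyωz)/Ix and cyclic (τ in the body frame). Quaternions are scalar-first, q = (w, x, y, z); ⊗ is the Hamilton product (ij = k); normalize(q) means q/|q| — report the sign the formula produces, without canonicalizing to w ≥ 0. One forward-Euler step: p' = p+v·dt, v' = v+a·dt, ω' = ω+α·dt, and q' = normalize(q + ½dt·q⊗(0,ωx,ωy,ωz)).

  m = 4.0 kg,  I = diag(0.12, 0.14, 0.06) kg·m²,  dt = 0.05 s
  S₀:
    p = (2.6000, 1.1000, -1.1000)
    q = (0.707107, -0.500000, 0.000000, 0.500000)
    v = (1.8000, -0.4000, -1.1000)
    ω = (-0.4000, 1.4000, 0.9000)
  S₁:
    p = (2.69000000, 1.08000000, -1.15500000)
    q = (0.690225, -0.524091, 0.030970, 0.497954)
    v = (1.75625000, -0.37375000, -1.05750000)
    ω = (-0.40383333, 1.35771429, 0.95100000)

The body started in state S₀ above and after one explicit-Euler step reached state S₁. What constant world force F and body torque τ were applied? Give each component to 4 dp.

Δω = ω₁−ω₀ = (-0.00383333, -0.04228571, 0.05100000)
τ = I·(Δω/dt) + ω₀×(Iω₀) = (-0.1100, -0.1400, 0.0500)
v₁ − v₀ = (-0.04375000, 0.02625000, 0.04250000)
F = m·Δv/dt = (-3.5000, 2.1000, 3.4000)

F = (-3.5000, 2.1000, 3.4000)
τ = (-0.1100, -0.1400, 0.0500)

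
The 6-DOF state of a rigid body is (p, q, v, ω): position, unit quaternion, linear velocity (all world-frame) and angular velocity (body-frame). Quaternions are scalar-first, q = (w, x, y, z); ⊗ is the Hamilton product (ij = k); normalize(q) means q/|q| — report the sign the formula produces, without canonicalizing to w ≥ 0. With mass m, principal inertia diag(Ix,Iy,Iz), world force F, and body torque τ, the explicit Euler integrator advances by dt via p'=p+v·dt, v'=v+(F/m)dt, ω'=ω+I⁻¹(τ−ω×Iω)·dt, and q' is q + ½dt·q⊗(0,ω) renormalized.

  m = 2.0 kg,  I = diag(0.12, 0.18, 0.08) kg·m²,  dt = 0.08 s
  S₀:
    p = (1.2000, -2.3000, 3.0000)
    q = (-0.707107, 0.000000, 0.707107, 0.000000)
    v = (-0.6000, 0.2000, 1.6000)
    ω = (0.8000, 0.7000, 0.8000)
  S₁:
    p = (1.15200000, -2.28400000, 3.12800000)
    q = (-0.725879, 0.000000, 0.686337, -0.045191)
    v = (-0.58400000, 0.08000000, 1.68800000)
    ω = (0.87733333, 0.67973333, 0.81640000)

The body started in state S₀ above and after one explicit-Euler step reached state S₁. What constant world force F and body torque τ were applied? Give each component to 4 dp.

F = (0.4000, -3.0000, 2.2000)
τ = (0.0600, -0.0200, 0.0500)

ω₁ − ω₀ = (0.07733333, -0.02026667, 0.01640000)
gyro term ω₀×Iω₀ = (-0.0560, 0.0256, 0.0336)
I·α + gyro = (0.0600, -0.0200, 0.0500)
velocity change Δv = (0.01600000, -0.12000000, 0.08800000)
applied force F = (0.4000, -3.0000, 2.2000)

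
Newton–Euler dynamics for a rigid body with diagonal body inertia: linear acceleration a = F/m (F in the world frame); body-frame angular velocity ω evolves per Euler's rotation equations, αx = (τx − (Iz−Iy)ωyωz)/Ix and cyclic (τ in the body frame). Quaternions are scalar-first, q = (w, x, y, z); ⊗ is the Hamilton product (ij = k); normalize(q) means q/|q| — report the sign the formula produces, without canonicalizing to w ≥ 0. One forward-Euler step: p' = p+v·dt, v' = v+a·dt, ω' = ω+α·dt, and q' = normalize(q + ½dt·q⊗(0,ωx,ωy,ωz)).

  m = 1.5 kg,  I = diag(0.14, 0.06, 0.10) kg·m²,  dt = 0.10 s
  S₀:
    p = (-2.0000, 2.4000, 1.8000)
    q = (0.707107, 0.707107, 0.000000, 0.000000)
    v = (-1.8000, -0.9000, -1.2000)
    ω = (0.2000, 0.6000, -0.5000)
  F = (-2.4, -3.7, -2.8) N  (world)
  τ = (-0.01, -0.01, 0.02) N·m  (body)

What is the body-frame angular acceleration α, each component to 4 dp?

α = (0.0143, -0.1000, 0.2960)

ω×(Iω) gyroscopic = (-0.0120, -0.0040, -0.0096)
(τ − ω×Iω)/I = (0.0143, -0.1000, 0.2960)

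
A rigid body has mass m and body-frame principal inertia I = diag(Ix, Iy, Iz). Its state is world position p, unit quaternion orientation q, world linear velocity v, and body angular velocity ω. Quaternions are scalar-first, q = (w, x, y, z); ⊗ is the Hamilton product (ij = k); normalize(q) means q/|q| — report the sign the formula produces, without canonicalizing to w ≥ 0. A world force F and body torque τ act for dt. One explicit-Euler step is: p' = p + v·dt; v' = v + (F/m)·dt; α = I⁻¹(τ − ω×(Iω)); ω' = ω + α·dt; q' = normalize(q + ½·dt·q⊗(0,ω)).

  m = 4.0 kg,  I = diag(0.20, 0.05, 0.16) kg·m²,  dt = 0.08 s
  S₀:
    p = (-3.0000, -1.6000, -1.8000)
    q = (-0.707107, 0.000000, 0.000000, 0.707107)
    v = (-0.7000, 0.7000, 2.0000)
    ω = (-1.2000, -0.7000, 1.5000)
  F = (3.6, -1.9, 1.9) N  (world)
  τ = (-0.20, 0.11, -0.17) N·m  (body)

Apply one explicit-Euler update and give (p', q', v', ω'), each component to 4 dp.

p' = (-3.0560, -1.5440, -1.6400)
q' = (-0.7470, 0.0536, -0.0141, 0.6625)
v' = (-0.6280, 0.6620, 2.0380)
ω' = (-1.2338, -0.4088, 1.4780)

p + v·dt = (-3.0560, -1.5440, -1.6400)
new velocity v' = (-0.6280, 0.6620, 2.0380)
angular accel α = (-0.4225, 3.6400, -0.2750)
new body rate ω' = (-1.2338, -0.4088, 1.4780)
2q̇ = q⊗(0,ω) = (-1.0606605, 1.3435033, -0.3535535, -1.0606605)
q' = normalize(q + ½dt·q⊗(0,ω)) = (-0.7470, 0.0536, -0.0141, 0.6625)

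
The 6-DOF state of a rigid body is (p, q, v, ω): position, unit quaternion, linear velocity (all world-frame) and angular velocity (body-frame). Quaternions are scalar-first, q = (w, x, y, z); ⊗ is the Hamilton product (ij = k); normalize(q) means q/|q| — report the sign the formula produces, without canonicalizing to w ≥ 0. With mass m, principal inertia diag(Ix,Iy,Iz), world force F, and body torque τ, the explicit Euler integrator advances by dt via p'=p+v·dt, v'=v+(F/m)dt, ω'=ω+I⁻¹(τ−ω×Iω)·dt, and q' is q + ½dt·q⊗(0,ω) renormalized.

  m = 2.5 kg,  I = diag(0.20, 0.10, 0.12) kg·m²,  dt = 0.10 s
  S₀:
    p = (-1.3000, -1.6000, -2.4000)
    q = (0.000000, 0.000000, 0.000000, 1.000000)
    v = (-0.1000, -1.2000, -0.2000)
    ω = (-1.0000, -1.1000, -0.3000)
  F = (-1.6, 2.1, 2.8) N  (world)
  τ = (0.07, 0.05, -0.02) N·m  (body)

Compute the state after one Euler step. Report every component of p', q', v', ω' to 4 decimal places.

p' = (-1.3100, -1.7200, -2.4200)
q' = (0.0150, 0.0548, -0.0499, 0.9971)
v' = (-0.1640, -1.1160, -0.0880)
ω' = (-0.9683, -1.0740, -0.2250)

ω×(Iω) gyroscopic = (0.0066, 0.0240, -0.1100)
angular accel α = (0.3170, 0.2600, 0.7500)
new body rate ω' = (-0.9683, -1.0740, -0.2250)
Hamilton product q⊗(0,ω) = (0.3000000, 1.1000000, -1.0000000, 0.0000000)
updated quaternion q' = (0.0150, 0.0548, -0.0499, 0.9971)
a = (-0.6400, 0.8400, 1.1200)
p' = p + v·dt = (-1.3100, -1.7200, -2.4200)
v + (F/m)dt = (-0.1640, -1.1160, -0.0880)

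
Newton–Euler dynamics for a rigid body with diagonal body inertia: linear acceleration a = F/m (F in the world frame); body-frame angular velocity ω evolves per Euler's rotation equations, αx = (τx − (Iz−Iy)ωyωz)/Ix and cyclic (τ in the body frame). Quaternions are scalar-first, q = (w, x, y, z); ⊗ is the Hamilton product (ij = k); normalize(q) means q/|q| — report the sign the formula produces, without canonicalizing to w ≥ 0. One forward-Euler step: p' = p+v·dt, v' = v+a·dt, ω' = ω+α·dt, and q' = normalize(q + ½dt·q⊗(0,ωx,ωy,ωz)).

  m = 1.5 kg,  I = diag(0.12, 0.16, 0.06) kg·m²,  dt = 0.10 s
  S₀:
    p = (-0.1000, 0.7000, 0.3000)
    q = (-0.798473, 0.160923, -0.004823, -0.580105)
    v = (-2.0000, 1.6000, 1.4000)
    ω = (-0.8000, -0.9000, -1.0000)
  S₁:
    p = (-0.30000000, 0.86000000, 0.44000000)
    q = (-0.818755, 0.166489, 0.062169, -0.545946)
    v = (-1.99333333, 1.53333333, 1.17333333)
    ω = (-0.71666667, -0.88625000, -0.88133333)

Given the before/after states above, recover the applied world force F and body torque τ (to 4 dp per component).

Δω = ω₁−ω₀ = (0.08333333, 0.01375000, 0.11866667)
precession coupling = (-0.0900, 0.0480, 0.0288)
τ = I·(Δω/dt) + ω₀×(Iω₀) = (0.0100, 0.0700, 0.1000)
Δv = v₁−v₀ = (0.00666667, -0.06666667, -0.22666667)
applied force F = (0.1000, -1.0000, -3.4000)

F = (0.1000, -1.0000, -3.4000)
τ = (0.0100, 0.0700, 0.1000)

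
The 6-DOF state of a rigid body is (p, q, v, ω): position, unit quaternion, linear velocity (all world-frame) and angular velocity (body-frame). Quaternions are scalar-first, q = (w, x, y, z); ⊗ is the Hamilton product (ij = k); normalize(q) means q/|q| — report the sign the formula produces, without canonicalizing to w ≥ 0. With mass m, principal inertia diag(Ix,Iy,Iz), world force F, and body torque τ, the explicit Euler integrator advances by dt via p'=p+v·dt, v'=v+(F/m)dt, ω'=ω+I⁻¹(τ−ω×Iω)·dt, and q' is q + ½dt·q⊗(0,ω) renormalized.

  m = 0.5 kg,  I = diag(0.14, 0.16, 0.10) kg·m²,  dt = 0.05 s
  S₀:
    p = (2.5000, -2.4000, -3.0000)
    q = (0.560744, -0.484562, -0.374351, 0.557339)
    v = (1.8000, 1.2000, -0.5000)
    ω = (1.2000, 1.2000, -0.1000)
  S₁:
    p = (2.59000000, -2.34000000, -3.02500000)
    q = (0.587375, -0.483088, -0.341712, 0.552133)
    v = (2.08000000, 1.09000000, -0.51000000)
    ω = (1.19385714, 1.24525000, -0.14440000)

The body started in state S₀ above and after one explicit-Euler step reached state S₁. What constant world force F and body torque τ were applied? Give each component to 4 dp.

velocity change Δv = (0.28000000, -0.11000000, -0.01000000)
F = m·Δv/dt = (2.8000, -1.1000, -0.1000)
Δω = ω₁−ω₀ = (-0.00614286, 0.04525000, -0.04440000)
I·α + gyro = (-0.0100, 0.1400, -0.0600)

F = (2.8000, -1.1000, -0.1000)
τ = (-0.0100, 0.1400, -0.0600)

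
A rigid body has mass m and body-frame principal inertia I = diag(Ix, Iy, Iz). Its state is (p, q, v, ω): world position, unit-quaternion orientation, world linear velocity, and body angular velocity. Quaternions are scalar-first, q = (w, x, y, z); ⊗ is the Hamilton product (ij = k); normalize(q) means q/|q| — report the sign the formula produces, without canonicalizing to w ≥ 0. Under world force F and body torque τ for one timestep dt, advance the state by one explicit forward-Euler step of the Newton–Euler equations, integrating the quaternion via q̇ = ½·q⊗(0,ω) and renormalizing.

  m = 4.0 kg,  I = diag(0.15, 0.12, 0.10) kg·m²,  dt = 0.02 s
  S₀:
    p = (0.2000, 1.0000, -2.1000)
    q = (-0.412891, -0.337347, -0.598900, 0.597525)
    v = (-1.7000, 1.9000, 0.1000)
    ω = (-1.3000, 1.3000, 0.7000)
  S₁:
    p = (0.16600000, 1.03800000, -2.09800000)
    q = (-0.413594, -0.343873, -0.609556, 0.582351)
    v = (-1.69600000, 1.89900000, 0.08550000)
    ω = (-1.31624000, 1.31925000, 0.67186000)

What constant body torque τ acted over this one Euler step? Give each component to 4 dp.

τ = (-0.1400, 0.0700, -0.0900)

Δω = ω₁−ω₀ = (-0.01624000, 0.01925000, -0.02814000)
precession coupling = (-0.0182, -0.0455, 0.0507)
τ = I·(Δω/dt) + ω₀×(Iω₀) = (-0.1400, 0.0700, -0.0900)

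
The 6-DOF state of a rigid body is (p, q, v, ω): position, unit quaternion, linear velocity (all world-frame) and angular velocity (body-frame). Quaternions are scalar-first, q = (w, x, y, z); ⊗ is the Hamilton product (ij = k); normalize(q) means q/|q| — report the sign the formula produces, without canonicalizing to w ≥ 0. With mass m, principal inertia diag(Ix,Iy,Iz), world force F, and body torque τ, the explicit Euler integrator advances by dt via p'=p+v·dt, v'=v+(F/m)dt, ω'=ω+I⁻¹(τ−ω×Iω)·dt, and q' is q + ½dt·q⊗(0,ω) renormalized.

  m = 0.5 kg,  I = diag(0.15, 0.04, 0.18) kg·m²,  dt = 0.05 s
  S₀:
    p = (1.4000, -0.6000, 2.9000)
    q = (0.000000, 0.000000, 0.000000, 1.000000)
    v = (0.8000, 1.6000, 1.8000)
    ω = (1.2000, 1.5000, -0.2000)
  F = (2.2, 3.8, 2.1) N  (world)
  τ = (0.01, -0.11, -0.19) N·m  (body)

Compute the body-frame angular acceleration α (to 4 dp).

α = (0.3467, -2.9300, 0.0444)

gyro term ω×Iω = (-0.0420, 0.0072, -0.1980)
(τ − ω×Iω)/I = (0.3467, -2.9300, 0.0444)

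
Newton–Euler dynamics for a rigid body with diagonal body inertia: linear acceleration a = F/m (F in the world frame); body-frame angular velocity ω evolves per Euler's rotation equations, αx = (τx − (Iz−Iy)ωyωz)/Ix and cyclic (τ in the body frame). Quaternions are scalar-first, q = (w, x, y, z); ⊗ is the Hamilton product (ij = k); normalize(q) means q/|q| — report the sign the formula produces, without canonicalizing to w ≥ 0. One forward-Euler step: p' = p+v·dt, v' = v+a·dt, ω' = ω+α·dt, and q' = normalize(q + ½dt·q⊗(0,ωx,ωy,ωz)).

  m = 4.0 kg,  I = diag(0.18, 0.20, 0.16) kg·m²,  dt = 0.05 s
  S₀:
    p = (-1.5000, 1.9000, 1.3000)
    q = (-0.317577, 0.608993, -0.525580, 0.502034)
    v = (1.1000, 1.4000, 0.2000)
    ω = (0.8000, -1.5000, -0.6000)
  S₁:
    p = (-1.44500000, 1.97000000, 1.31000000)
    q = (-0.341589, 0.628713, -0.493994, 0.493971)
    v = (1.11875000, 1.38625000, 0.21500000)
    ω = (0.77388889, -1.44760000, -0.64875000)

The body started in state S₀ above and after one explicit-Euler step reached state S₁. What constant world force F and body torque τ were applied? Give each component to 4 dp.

F = (1.5000, -1.1000, 1.2000)
τ = (-0.1300, 0.2000, -0.1800)

rate change Δω = (-0.02611111, 0.05240000, -0.04875000)
gyro term ω₀×Iω₀ = (-0.0360, -0.0096, -0.0240)
applied torque τ = (-0.1300, 0.2000, -0.1800)
v₁ − v₀ = (0.01875000, -0.01375000, 0.01500000)
m·(v₁−v₀)/dt = (1.5000, -1.1000, 1.2000)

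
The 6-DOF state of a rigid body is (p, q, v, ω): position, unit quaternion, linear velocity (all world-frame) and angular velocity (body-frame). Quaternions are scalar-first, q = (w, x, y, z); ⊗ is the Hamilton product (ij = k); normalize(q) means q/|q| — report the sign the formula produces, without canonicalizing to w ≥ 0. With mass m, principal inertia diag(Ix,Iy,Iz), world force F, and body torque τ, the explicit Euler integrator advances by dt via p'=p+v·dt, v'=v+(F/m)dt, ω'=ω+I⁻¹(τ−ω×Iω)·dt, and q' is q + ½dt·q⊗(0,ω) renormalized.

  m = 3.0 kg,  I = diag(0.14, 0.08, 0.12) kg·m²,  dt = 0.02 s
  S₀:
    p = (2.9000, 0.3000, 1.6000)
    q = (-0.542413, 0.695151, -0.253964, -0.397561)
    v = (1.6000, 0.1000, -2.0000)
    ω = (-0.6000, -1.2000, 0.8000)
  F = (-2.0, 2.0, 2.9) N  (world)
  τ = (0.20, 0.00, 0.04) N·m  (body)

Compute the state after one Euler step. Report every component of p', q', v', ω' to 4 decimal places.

p' = (2.9320, 0.3020, 1.5600)
q' = (-0.5380, 0.6915, -0.2506, -0.4117)
v' = (1.5867, 0.1133, -1.9807)
ω' = (-0.5659, -1.1976, 0.8139)

α = I⁻¹(τ − ω×Iω) = (1.7029, 0.1200, 0.6933)
new body rate ω' = (-0.5659, -1.1976, 0.8139)
Hamilton product q⊗(0,ω) = (0.4303826, -0.3547966, 0.3333114, -1.4204900)
q + ½dt·q⊗(0,ω), renormalized = (-0.5380, 0.6915, -0.2506, -0.4117)
linear accel F/m = (-0.6667, 0.6667, 0.9667)
p + v·dt = (2.9320, 0.3020, 1.5600)
new velocity v' = (1.5867, 0.1133, -1.9807)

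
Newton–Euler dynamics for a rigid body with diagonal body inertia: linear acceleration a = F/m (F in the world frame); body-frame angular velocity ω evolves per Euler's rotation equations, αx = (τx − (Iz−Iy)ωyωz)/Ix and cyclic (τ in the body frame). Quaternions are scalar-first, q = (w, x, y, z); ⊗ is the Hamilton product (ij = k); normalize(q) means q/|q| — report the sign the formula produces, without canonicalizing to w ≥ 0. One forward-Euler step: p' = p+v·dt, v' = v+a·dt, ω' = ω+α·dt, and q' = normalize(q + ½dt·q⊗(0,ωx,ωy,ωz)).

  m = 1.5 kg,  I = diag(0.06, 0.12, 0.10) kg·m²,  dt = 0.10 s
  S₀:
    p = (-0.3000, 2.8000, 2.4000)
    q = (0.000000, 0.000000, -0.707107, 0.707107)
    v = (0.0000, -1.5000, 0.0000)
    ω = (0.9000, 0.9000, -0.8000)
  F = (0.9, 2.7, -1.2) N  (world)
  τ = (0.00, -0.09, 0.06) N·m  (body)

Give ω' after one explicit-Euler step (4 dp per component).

ω' = (0.8760, 0.8010, -0.7886)

precession coupling ω×(Iω) = (0.0144, 0.0288, 0.0486)
(τ − ω×Iω)/I = (-0.2400, -0.9900, 0.1140)
new body rate ω' = (0.8760, 0.8010, -0.7886)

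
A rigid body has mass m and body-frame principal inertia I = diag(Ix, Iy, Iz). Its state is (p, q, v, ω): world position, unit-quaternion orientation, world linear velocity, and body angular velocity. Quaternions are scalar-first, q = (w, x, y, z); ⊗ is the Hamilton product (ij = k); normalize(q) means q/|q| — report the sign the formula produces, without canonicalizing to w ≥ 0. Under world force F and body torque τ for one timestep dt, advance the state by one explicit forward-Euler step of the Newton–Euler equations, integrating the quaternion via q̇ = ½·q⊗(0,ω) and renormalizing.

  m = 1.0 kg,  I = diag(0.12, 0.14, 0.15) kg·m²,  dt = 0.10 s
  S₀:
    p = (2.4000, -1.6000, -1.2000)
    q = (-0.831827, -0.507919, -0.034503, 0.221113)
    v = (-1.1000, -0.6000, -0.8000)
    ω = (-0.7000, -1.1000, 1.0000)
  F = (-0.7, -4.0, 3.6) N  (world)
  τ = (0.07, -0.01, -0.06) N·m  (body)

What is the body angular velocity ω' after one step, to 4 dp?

ω' = (-0.6325, -1.1221, 0.9497)

precession coupling ω×(Iω) = (-0.0110, 0.0210, 0.0154)
angular accel α = (0.6750, -0.2214, -0.5027)
new body rate ω' = (-0.6325, -1.1221, 0.9497)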